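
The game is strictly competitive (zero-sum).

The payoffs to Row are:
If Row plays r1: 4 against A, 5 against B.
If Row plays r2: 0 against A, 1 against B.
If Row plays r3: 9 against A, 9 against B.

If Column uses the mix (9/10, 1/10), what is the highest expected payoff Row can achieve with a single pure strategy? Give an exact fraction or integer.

r1: (4)·(9/10) + (5)·(1/10) = 41/10.
r2: (0)·(9/10) + (1)·(1/10) = 1/10.
r3: (9)·(9/10) + (9)·(1/10) = 9.
The best pure response is r3 with expected payoff 9.

9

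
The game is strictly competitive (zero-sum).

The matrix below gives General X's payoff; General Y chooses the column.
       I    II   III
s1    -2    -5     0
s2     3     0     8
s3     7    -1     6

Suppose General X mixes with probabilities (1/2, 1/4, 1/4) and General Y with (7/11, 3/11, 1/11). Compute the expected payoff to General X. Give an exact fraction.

23/44

Against (7/11, 3/11, 1/11), each row's expected payoff is s1: -29/11; s2: 29/11; s3: 52/11.
Taking the (1/2, 1/4, 1/4)-weighted average: (1/2)·(-29/11) + (1/4)·(29/11) + (1/4)·(52/11) = 23/44.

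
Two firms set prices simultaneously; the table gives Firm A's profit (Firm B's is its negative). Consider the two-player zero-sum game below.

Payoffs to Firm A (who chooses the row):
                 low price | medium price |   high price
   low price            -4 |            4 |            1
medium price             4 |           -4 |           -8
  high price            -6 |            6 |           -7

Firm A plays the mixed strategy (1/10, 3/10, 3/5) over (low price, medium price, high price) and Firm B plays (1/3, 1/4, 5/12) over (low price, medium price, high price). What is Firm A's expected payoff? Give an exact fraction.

Against (1/3, 1/4, 5/12), each row's expected payoff is low price: 1/12; medium price: -3; high price: -41/12.
Taking the (1/10, 3/10, 3/5)-weighted average: (1/10)·(1/12) + (3/10)·(-3) + (3/5)·(-41/12) = -353/120.

-353/120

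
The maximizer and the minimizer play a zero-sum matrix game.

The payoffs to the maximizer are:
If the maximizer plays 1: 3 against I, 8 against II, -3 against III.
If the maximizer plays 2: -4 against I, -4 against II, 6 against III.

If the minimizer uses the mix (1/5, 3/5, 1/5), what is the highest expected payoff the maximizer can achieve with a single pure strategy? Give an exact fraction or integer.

24/5

1: (3)·(1/5) + (8)·(3/5) + (-3)·(1/5) = 24/5.
2: (-4)·(1/5) + (-4)·(3/5) + (6)·(1/5) = -2.
The best pure response is 1 with expected payoff 24/5.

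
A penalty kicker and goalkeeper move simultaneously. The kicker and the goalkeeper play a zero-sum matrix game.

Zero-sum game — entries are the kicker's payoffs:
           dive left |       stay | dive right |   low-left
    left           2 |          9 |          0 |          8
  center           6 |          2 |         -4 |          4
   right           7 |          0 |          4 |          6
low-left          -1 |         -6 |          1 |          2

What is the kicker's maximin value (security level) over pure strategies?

0

The worst-case payoff for each row is left: 0, center: -4, right: 0, low-left: -6.
The best of these is 0.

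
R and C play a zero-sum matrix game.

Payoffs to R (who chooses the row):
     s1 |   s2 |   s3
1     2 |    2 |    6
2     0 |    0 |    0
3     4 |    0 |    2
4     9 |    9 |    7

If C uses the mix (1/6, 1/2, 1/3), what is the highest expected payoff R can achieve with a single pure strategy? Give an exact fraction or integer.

1: (2)·(1/6) + (2)·(1/2) + (6)·(1/3) = 10/3.
2: (0)·(1/6) + (0)·(1/2) + (0)·(1/3) = 0.
3: (4)·(1/6) + (0)·(1/2) + (2)·(1/3) = 4/3.
4: (9)·(1/6) + (9)·(1/2) + (7)·(1/3) = 25/3.
The best pure response is 4 with expected payoff 25/3.

25/3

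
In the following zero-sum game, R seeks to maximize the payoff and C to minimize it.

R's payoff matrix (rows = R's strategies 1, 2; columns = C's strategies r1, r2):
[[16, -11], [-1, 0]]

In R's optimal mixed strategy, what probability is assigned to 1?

Row minima are -11 and -1, so R's maximin is -1; column maxima are 16 and 0, so C's minimax is 0. These differ, so the equilibrium is in mixed strategies.
Let R play 1 with probability p. C is indifferent when 16p − (1−p) = −11p, giving p = 1/28.

1/28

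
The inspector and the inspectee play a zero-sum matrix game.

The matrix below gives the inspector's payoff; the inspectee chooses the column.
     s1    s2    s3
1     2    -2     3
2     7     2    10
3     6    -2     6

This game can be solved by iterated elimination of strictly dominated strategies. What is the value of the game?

2

Row 1 is strictly dominated by row 2 (7>2, 2>-2, 10>3); eliminate 1.
Row 3 is strictly dominated by row 2 (7>6, 2>-2, 10>6); eliminate 3.
Column s1 is strictly dominated by s2 for the inspectee (2<7); eliminate s1.
Column s3 is strictly dominated by s2 for the inspectee (2<10); eliminate s3.
Only (2, s2) remains, with payoff 2.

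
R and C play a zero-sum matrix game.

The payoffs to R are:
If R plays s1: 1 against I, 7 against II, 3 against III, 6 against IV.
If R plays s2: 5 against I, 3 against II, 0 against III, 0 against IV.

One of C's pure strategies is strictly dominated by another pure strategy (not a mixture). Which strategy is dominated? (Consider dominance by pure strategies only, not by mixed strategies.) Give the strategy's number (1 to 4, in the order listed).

2

C prefers columns that give R less. Compare II with III: 3 < 7, 0 < 3.
So III strictly dominates II for C; II is strictly dominated.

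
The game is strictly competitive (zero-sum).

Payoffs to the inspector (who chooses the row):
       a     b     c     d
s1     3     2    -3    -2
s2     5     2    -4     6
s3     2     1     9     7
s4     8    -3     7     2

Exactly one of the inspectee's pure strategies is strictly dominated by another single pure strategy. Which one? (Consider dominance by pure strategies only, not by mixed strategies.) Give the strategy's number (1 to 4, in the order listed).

The inspectee prefers columns that give the inspector less. Compare a with b: 2 < 3, 2 < 5, 1 < 2, -3 < 8.
So b strictly dominates a for the inspectee; a is strictly dominated.

1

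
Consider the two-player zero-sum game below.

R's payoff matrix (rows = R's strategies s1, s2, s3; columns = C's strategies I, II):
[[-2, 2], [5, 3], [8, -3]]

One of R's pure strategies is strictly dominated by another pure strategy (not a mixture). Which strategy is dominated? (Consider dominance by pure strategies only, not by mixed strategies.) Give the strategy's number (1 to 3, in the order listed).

1

Compare s1 with s2: 5 > -2, 3 > 2.
So s2 strictly dominates s1 for R; s1 is strictly dominated.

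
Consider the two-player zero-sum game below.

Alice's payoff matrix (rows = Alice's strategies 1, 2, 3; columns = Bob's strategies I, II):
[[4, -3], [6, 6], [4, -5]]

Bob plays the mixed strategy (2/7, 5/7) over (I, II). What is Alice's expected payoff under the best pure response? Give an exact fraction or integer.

6

1: (4)·(2/7) + (-3)·(5/7) = -1.
2: (6)·(2/7) + (6)·(5/7) = 6.
3: (4)·(2/7) + (-5)·(5/7) = -17/7.
The best pure response is 2 with expected payoff 6.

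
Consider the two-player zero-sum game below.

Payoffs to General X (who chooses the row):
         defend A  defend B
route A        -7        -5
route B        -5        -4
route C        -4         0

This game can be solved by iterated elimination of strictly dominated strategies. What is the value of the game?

Column defend B is strictly dominated by defend A for General Y (-7<-5, -5<-4, -4<0); eliminate defend B.
Row route A is strictly dominated by row route B (-5>-7); eliminate route A.
Row route B is strictly dominated by row route C (-4>-5); eliminate route B.
Only (route C, defend A) remains, with payoff -4.

-4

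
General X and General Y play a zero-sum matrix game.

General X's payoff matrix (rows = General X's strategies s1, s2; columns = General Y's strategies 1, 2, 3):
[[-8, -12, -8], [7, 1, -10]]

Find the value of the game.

-128/15

Column 1 is strictly dominated by 2 for General Y (it gives General X more in every row).
The remaining 2×2 game on (s1, s2) × (2, 3) has no saddle point. Let General X play s1 with probability p; indifference gives −12p + (1−p) = −8p − 10(1−p), so p = 11/15.
Similarly General Y's optimal q on 2 is 2/15, and the value is -12·(2/15) + (-8)·(13/15) = -128/15.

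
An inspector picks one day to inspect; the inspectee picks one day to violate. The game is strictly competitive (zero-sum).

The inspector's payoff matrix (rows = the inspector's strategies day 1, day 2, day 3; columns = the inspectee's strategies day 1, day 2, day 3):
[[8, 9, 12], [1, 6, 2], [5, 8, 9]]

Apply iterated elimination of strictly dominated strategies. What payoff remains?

Row day 3 is strictly dominated by row day 1 (8>5, 9>8, 12>9); eliminate day 3.
Row day 2 is strictly dominated by row day 1 (8>1, 9>6, 12>2); eliminate day 2.
Column day 3 is strictly dominated by day 1 for the inspectee (8<12); eliminate day 3.
Column day 2 is strictly dominated by day 1 for the inspectee (8<9); eliminate day 2.
Only (day 1, day 1) remains, with payoff 8.

8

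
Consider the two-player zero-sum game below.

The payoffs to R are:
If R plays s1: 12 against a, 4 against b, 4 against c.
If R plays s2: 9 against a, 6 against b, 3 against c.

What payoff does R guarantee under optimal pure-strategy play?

4

Row minima: 4, 3 → R's maximin is 4.
Column maxima: 12, 6, 4 → C's minimax is 4.
They coincide at (s1, c), so the value is 4.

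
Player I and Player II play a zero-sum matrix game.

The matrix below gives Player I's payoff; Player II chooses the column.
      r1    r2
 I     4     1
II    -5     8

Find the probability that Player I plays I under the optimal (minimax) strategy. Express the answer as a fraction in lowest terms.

Row minima are 1 and -5, so Player I's maximin is 1; column maxima are 4 and 8, so Player II's minimax is 4. These differ, so the equilibrium is in mixed strategies.
Let Player I play I with probability p. Player II is indifferent when 4p − 5(1−p) = p + 8(1−p), giving p = 13/16.

13/16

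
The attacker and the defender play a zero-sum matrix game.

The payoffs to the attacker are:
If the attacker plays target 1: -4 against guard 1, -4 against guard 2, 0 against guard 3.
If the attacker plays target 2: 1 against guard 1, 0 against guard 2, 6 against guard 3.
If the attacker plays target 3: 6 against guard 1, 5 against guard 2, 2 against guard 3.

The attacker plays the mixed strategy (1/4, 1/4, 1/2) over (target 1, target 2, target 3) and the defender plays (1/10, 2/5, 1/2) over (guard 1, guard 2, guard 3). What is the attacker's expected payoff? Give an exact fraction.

83/40

Against (1/10, 2/5, 1/2), each row's expected payoff is target 1: -2; target 2: 31/10; target 3: 18/5.
Taking the (1/4, 1/4, 1/2)-weighted average: (1/4)·(-2) + (1/4)·(31/10) + (1/2)·(18/5) = 83/40.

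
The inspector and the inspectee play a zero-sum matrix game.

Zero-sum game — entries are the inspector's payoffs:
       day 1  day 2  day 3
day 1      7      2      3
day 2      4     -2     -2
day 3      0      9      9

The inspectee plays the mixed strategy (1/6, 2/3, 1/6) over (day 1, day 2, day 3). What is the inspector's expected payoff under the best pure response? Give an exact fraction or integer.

15/2

day 1: (7)·(1/6) + (2)·(2/3) + (3)·(1/6) = 3.
day 2: (4)·(1/6) + (-2)·(2/3) + (-2)·(1/6) = -1.
day 3: (0)·(1/6) + (9)·(2/3) + (9)·(1/6) = 15/2.
The best pure response is day 3 with expected payoff 15/2.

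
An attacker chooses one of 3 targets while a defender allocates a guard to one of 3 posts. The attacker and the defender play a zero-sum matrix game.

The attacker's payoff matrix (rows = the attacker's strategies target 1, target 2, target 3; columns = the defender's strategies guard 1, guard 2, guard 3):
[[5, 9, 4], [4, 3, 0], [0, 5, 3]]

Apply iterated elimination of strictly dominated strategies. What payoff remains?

4

Column guard 2 is strictly dominated by guard 3 for the defender (4<9, 0<3, 3<5); eliminate guard 2.
Row target 2 is strictly dominated by row target 1 (5>4, 4>0); eliminate target 2.
Row target 3 is strictly dominated by row target 1 (5>0, 4>3); eliminate target 3.
Column guard 1 is strictly dominated by guard 3 for the defender (4<5); eliminate guard 1.
Only (target 1, guard 3) remains, with payoff 4.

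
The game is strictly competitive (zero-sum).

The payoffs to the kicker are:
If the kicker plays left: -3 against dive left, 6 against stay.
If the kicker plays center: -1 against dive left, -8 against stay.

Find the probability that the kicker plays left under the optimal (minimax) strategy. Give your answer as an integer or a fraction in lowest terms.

7/16

Row minima are -3 and -8, so the kicker's maximin is -3; column maxima are -1 and 6, so the goalkeeper's minimax is -1. These differ, so the equilibrium is in mixed strategies.
Let the kicker play left with probability p. The goalkeeper is indifferent when −3p − (1−p) = 6p − 8(1−p), giving p = 7/16.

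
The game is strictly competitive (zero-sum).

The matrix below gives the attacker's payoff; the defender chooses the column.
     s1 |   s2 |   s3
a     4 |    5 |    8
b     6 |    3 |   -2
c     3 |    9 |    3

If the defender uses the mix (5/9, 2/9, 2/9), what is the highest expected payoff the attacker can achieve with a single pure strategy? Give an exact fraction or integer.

a: (4)·(5/9) + (5)·(2/9) + (8)·(2/9) = 46/9.
b: (6)·(5/9) + (3)·(2/9) + (-2)·(2/9) = 32/9.
c: (3)·(5/9) + (9)·(2/9) + (3)·(2/9) = 13/3.
The best pure response is a with expected payoff 46/9.

46/9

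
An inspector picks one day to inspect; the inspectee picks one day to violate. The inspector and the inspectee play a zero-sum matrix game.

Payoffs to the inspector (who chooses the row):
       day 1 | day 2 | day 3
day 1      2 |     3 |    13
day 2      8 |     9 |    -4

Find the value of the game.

112/23

Column day 2 is strictly dominated by day 1 for the inspectee (it gives the inspector more in every row).
The remaining 2×2 game on (day 1, day 2) × (day 1, day 3) has no saddle point. Let the inspector play day 1 with probability p; indifference gives 2p + 8(1−p) = 13p − 4(1−p), so p = 12/23.
Similarly the inspectee's optimal q on day 1 is 17/23, and the value is 2·(17/23) + (13)·(6/23) = 112/23.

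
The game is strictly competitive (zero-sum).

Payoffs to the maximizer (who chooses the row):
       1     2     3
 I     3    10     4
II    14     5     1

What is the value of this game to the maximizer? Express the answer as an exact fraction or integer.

Column 2 is strictly dominated by 3 for the minimizer (it gives the maximizer more in every row).
The remaining 2×2 game on (I, II) × (1, 3) has no saddle point. Let the maximizer play I with probability p; indifference gives 3p + 14(1−p) = 4p + (1−p), so p = 13/14.
Similarly the minimizer's optimal q on 1 is 3/14, and the value is 3·(3/14) + (4)·(11/14) = 53/14.

53/14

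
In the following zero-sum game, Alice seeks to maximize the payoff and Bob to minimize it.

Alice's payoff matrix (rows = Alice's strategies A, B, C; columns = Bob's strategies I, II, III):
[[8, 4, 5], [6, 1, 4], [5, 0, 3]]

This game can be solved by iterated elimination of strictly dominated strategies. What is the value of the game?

4

Row C is strictly dominated by row A (8>5, 4>0, 5>3); eliminate C.
Row B is strictly dominated by row A (8>6, 4>1, 5>4); eliminate B.
Column I is strictly dominated by II for Bob (4<8); eliminate I.
Column III is strictly dominated by II for Bob (4<5); eliminate III.
Only (A, II) remains, with payoff 4.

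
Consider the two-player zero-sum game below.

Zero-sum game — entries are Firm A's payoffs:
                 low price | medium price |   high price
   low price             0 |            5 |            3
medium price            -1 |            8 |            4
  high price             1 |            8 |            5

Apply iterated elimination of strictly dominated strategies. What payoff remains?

1

Column medium price is strictly dominated by low price for Firm B (0<5, -1<8, 1<8); eliminate medium price.
Column high price is strictly dominated by low price for Firm B (0<3, -1<4, 1<5); eliminate high price.
Row low price is strictly dominated by row high price (1>0); eliminate low price.
Row medium price is strictly dominated by row high price (1>-1); eliminate medium price.
Only (high price, low price) remains, with payoff 1.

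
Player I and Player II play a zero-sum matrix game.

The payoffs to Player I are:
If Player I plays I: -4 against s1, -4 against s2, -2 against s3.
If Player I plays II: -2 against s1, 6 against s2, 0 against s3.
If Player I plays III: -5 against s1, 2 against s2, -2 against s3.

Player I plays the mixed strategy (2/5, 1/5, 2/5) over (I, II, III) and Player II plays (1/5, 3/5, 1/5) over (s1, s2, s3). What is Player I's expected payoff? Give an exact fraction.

Against (1/5, 3/5, 1/5), each row's expected payoff is I: -18/5; II: 16/5; III: -1/5.
Taking the (2/5, 1/5, 2/5)-weighted average: (2/5)·(-18/5) + (1/5)·(16/5) + (2/5)·(-1/5) = -22/25.

-22/25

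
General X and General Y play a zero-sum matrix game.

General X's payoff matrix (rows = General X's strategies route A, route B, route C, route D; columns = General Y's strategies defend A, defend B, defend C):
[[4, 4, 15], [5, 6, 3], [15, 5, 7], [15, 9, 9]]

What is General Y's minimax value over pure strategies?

9

The worst case (largest entry) in each column is defend A: 15, defend B: 9, defend C: 15.
The best (smallest) of these is 9.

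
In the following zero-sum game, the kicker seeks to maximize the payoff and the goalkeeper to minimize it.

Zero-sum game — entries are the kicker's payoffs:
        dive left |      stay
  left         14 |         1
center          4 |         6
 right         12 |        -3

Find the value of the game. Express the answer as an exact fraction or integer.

16/3

Row right is strictly dominated by row left, so the kicker never plays it.
The remaining 2×2 game on (left, center) × (dive left, stay) has no saddle point. Let the kicker play left with probability p; indifference gives 14p + 4(1−p) = p + 6(1−p), so p = 2/15.
Similarly the goalkeeper's optimal q on dive left is 1/3, and the value is 14·(1/3) + (1)·(2/3) = 16/3.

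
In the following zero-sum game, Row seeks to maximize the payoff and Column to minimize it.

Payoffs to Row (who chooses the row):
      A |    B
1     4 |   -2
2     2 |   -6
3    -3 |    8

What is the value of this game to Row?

Row 2 is strictly dominated by row 1, so Row never plays it.
The remaining 2×2 game on (1, 3) × (A, B) has no saddle point. Let Row play 1 with probability p; indifference gives 4p − 3(1−p) = −2p + 8(1−p), so p = 11/17.
Similarly Column's optimal q on A is 10/17, and the value is 4·(10/17) + (-2)·(7/17) = 26/17.

26/17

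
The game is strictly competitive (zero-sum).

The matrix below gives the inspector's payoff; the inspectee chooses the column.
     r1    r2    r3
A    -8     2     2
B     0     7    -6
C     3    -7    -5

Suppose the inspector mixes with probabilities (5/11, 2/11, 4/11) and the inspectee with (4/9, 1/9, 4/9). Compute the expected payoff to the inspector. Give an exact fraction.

-68/33

Against (4/9, 1/9, 4/9), each row's expected payoff is A: -22/9; B: -17/9; C: -5/3.
Taking the (5/11, 2/11, 4/11)-weighted average: (5/11)·(-22/9) + (2/11)·(-17/9) + (4/11)·(-5/3) = -68/33.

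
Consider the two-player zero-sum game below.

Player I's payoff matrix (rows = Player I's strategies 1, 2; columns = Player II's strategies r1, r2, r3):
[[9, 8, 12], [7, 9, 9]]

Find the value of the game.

25/3

Column r3 is strictly dominated by r1 for Player II (it gives Player I more in every row).
The remaining 2×2 game on (1, 2) × (r1, r2) has no saddle point. Let Player I play 1 with probability p; indifference gives 9p + 7(1−p) = 8p + 9(1−p), so p = 2/3.
Similarly Player II's optimal q on r1 is 1/3, and the value is 9·(1/3) + (8)·(2/3) = 25/3.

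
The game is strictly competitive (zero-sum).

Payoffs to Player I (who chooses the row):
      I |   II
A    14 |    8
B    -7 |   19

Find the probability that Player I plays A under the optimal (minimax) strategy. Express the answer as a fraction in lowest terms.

Row minima are 8 and -7, so Player I's maximin is 8; column maxima are 14 and 19, so Player II's minimax is 14. These differ, so the equilibrium is in mixed strategies.
Let Player I play A with probability p. Player II is indifferent when 14p − 7(1−p) = 8p + 19(1−p), giving p = 13/16.

13/16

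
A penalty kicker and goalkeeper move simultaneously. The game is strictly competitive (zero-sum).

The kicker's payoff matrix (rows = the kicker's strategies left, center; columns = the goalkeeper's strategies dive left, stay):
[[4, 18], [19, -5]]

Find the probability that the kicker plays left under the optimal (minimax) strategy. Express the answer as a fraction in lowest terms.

12/19

Row minima are 4 and -5, so the kicker's maximin is 4; column maxima are 19 and 18, so the goalkeeper's minimax is 18. These differ, so the equilibrium is in mixed strategies.
Let the kicker play left with probability p. The goalkeeper is indifferent when 4p + 19(1−p) = 18p − 5(1−p), giving p = 12/19.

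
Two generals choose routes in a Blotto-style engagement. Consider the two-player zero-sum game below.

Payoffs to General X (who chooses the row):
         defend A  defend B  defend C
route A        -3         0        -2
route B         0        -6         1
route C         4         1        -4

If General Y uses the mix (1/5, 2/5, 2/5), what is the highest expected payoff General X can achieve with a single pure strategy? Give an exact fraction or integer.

-2/5

route A: (-3)·(1/5) + (0)·(2/5) + (-2)·(2/5) = -7/5.
route B: (0)·(1/5) + (-6)·(2/5) + (1)·(2/5) = -2.
route C: (4)·(1/5) + (1)·(2/5) + (-4)·(2/5) = -2/5.
The best pure response is route C with expected payoff -2/5.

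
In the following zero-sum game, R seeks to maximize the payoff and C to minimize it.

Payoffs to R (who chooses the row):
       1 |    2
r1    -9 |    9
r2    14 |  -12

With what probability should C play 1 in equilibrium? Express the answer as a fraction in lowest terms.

Row minima are -9 and -12, so R's maximin is -9; column maxima are 14 and 9, so C's minimax is 9. These differ, so the equilibrium is in mixed strategies.
Let C play 1 with probability q. R is indifferent when −9q + 9(1−q) = 14q − 12(1−q), giving q = 21/44.

21/44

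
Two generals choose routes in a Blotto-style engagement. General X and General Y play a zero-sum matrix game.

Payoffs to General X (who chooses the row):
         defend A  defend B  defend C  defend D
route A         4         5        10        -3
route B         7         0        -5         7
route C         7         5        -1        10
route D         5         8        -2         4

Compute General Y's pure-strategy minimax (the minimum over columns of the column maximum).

7

The worst case (largest entry) in each column is defend A: 7, defend B: 8, defend C: 10, defend D: 10.
The best (smallest) of these is 7.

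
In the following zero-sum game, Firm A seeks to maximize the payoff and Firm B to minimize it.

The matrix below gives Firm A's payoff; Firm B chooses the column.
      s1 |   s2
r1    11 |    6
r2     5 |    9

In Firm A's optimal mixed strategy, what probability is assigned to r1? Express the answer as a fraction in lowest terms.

4/9

Row minima are 6 and 5, so Firm A's maximin is 6; column maxima are 11 and 9, so Firm B's minimax is 9. These differ, so the equilibrium is in mixed strategies.
Let Firm A play r1 with probability p. Firm B is indifferent when 11p + 5(1−p) = 6p + 9(1−p), giving p = 4/9.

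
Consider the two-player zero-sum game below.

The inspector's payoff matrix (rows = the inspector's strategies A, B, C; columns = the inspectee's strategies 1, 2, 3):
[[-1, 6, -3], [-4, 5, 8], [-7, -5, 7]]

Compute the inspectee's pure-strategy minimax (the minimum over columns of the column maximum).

-1

The worst case (largest entry) in each column is 1: -1, 2: 6, 3: 8.
The best (smallest) of these is -1.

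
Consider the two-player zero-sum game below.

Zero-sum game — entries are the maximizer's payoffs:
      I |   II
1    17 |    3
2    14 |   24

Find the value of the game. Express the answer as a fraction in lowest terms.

61/4

Row minima are 3 and 14, so the maximizer's maximin is 14; column maxima are 17 and 24, so the minimizer's minimax is 17. These differ, so the equilibrium is in mixed strategies.
Let the maximizer play 1 with probability p. The minimizer is indifferent when 17p + 14(1−p) = 3p + 24(1−p), giving p = 5/12.
Let the minimizer play I with probability q. The maximizer is indifferent when 17q + 3(1−q) = 14q + 24(1−q), giving q = 7/8.
The value is 17·(7/8) + (3)·(1/8) = 61/4.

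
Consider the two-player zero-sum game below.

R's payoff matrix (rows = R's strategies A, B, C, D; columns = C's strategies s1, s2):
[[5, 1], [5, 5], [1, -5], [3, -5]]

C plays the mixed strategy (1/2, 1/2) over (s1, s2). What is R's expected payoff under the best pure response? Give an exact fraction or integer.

5

A: (5)·(1/2) + (1)·(1/2) = 3.
B: (5)·(1/2) + (5)·(1/2) = 5.
C: (1)·(1/2) + (-5)·(1/2) = -2.
D: (3)·(1/2) + (-5)·(1/2) = -1.
The best pure response is B with expected payoff 5.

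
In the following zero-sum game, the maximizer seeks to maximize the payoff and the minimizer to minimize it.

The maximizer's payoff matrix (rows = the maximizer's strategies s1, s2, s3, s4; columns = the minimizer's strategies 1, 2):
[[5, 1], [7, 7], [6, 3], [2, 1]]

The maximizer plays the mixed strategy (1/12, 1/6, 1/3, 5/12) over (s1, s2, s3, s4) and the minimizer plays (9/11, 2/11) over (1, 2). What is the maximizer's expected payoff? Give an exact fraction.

541/132

Against (9/11, 2/11), each row's expected payoff is s1: 47/11; s2: 7; s3: 60/11; s4: 20/11.
Taking the (1/12, 1/6, 1/3, 5/12)-weighted average: (1/12)·(47/11) + (1/6)·(7) + (1/3)·(60/11) + (5/12)·(20/11) = 541/132.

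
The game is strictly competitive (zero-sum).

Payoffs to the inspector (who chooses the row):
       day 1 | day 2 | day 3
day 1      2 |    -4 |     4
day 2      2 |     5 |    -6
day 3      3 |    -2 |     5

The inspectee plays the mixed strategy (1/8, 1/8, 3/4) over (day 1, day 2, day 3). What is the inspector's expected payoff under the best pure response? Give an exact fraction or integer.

day 1: (2)·(1/8) + (-4)·(1/8) + (4)·(3/4) = 11/4.
day 2: (2)·(1/8) + (5)·(1/8) + (-6)·(3/4) = -29/8.
day 3: (3)·(1/8) + (-2)·(1/8) + (5)·(3/4) = 31/8.
The best pure response is day 3 with expected payoff 31/8.

31/8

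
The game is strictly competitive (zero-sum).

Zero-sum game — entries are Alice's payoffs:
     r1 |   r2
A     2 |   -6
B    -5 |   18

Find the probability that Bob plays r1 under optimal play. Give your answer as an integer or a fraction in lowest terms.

Row minima are -6 and -5, so Alice's maximin is -5; column maxima are 2 and 18, so Bob's minimax is 2. These differ, so the equilibrium is in mixed strategies.
Let Bob play r1 with probability q. Alice is indifferent when 2q − 6(1−q) = −5q + 18(1−q), giving q = 24/31.

24/31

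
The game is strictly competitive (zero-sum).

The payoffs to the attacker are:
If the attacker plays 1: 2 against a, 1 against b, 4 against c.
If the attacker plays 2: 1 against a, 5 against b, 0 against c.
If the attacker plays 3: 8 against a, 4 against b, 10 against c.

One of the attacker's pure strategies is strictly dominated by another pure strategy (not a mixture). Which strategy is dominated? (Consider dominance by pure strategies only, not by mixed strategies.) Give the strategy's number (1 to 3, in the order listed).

1

Compare 1 with 3: 8 > 2, 4 > 1, 10 > 4.
So 3 strictly dominates 1 for the attacker; 1 is strictly dominated.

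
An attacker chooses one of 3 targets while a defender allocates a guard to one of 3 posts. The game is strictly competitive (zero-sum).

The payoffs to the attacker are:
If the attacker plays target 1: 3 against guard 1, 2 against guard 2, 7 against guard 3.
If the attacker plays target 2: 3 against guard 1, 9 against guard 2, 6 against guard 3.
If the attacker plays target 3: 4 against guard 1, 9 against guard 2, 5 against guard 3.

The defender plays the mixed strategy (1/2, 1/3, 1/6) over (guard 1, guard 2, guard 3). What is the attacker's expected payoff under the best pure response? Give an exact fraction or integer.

35/6

target 1: (3)·(1/2) + (2)·(1/3) + (7)·(1/6) = 10/3.
target 2: (3)·(1/2) + (9)·(1/3) + (6)·(1/6) = 11/2.
target 3: (4)·(1/2) + (9)·(1/3) + (5)·(1/6) = 35/6.
The best pure response is target 3 with expected payoff 35/6.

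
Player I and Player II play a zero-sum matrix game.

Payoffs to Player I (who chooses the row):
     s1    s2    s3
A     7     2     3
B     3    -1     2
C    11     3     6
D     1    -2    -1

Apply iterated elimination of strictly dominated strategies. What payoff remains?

3

Column s3 is strictly dominated by s2 for Player II (2<3, -1<2, 3<6, -2<-1); eliminate s3.
Row D is strictly dominated by row A (7>1, 2>-2); eliminate D.
Column s1 is strictly dominated by s2 for Player II (2<7, -1<3, 3<11); eliminate s1.
Row A is strictly dominated by row C (3>2); eliminate A.
Row B is strictly dominated by row C (3>-1); eliminate B.
Only (C, s2) remains, with payoff 3.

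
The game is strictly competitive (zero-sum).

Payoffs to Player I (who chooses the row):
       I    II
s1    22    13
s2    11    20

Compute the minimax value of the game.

33/2

Row minima are 13 and 11, so Player I's maximin is 13; column maxima are 22 and 20, so Player II's minimax is 20. These differ, so the equilibrium is in mixed strategies.
Let Player I play s1 with probability p. Player II is indifferent when 22p + 11(1−p) = 13p + 20(1−p), giving p = 1/2.
Let Player II play I with probability q. Player I is indifferent when 22q + 13(1−q) = 11q + 20(1−q), giving q = 7/18.
The value is 22·(7/18) + (13)·(11/18) = 33/2.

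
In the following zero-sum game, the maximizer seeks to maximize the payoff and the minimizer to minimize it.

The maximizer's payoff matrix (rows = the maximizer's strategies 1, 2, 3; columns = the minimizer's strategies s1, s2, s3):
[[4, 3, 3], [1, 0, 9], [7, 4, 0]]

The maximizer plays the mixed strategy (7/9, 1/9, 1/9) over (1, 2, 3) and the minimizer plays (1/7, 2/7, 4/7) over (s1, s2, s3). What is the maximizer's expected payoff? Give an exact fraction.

206/63

Against (1/7, 2/7, 4/7), each row's expected payoff is 1: 22/7; 2: 37/7; 3: 15/7.
Taking the (7/9, 1/9, 1/9)-weighted average: (7/9)·(22/7) + (1/9)·(37/7) + (1/9)·(15/7) = 206/63.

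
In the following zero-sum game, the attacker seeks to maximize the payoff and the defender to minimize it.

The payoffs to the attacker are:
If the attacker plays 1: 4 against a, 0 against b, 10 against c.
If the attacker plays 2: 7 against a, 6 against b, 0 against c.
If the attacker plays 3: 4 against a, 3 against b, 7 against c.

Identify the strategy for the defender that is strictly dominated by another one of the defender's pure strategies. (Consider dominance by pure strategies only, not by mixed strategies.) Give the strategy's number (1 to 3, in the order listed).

1

The defender prefers columns that give the attacker less. Compare a with b: 0 < 4, 6 < 7, 3 < 4.
So b strictly dominates a for the defender; a is strictly dominated.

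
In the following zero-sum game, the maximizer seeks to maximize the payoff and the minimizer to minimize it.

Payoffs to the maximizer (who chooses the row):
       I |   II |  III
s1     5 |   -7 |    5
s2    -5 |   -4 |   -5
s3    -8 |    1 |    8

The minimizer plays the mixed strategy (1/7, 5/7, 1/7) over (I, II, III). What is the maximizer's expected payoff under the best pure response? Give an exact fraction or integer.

5/7

s1: (5)·(1/7) + (-7)·(5/7) + (5)·(1/7) = -25/7.
s2: (-5)·(1/7) + (-4)·(5/7) + (-5)·(1/7) = -30/7.
s3: (-8)·(1/7) + (1)·(5/7) + (8)·(1/7) = 5/7.
The best pure response is s3 with expected payoff 5/7.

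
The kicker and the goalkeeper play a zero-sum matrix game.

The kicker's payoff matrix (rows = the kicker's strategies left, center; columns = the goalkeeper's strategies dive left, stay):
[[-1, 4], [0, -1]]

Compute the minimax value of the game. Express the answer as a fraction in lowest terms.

Row minima are -1 and -1, so the kicker's maximin is -1; column maxima are 0 and 4, so the goalkeeper's minimax is 0. These differ, so the equilibrium is in mixed strategies.
Let the kicker play left with probability p. The goalkeeper is indifferent when −p = 4p − (1−p), giving p = 1/6.
Let the goalkeeper play dive left with probability q. The kicker is indifferent when −q + 4(1−q) = −(1−q), giving q = 5/6.
The value is -1·(5/6) + (4)·(1/6) = -1/6.

-1/6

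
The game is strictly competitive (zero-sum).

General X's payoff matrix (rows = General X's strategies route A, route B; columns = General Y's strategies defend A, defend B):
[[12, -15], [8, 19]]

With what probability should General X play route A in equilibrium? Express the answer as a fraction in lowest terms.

Row minima are -15 and 8, so General X's maximin is 8; column maxima are 12 and 19, so General Y's minimax is 12. These differ, so the equilibrium is in mixed strategies.
Let General X play route A with probability p. General Y is indifferent when 12p + 8(1−p) = −15p + 19(1−p), giving p = 11/38.

11/38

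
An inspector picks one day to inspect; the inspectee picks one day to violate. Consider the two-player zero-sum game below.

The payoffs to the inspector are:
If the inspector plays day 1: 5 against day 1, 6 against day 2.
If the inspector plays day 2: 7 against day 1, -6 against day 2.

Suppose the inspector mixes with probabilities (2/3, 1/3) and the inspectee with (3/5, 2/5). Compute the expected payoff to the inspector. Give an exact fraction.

21/5

Against (3/5, 2/5), each row's expected payoff is day 1: 27/5; day 2: 9/5.
Taking the (2/3, 1/3)-weighted average: (2/3)·(27/5) + (1/3)·(9/5) = 21/5.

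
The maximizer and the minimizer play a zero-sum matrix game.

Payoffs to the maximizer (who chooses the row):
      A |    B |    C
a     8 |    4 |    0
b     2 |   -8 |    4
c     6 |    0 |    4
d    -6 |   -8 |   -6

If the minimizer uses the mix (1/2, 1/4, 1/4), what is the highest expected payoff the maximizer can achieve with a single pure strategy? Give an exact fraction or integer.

a: (8)·(1/2) + (4)·(1/4) + (0)·(1/4) = 5.
b: (2)·(1/2) + (-8)·(1/4) + (4)·(1/4) = 0.
c: (6)·(1/2) + (0)·(1/4) + (4)·(1/4) = 4.
d: (-6)·(1/2) + (-8)·(1/4) + (-6)·(1/4) = -13/2.
The best pure response is a with expected payoff 5.

5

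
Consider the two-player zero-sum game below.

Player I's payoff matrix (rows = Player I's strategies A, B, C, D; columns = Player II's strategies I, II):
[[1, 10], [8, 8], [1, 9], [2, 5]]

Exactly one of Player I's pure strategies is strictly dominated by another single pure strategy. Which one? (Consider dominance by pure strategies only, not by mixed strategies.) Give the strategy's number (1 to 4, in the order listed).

4

Compare D with B: 8 > 2, 8 > 5.
So B strictly dominates D for Player I; D is strictly dominated.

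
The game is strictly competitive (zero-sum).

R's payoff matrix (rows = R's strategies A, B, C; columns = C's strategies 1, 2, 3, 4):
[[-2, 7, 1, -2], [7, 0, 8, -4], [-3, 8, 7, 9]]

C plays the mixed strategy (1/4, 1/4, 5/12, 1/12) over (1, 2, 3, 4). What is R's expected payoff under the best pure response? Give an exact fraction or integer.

A: (-2)·(1/4) + (7)·(1/4) + (1)·(5/12) + (-2)·(1/12) = 3/2.
B: (7)·(1/4) + (0)·(1/4) + (8)·(5/12) + (-4)·(1/12) = 19/4.
C: (-3)·(1/4) + (8)·(1/4) + (7)·(5/12) + (9)·(1/12) = 59/12.
The best pure response is C with expected payoff 59/12.

59/12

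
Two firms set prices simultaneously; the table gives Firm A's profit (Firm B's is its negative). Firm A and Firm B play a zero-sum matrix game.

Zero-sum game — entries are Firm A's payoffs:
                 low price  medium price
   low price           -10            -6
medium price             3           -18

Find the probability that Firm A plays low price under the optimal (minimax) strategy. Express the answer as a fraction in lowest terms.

21/25

Row minima are -10 and -18, so Firm A's maximin is -10; column maxima are 3 and -6, so Firm B's minimax is -6. These differ, so the equilibrium is in mixed strategies.
Let Firm A play low price with probability p. Firm B is indifferent when −10p + 3(1−p) = −6p − 18(1−p), giving p = 21/25.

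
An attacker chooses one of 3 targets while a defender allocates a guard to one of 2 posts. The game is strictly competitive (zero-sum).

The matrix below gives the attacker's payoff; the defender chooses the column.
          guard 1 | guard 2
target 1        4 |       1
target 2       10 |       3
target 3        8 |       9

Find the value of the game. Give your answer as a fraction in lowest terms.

Row target 1 is strictly dominated by row target 2, so the attacker never plays it.
The remaining 2×2 game on (target 2, target 3) × (guard 1, guard 2) has no saddle point. Let the attacker play target 2 with probability p; indifference gives 10p + 8(1−p) = 3p + 9(1−p), so p = 1/8.
Similarly the defender's optimal q on guard 1 is 3/4, and the value is 10·(3/4) + (3)·(1/4) = 33/4.

33/4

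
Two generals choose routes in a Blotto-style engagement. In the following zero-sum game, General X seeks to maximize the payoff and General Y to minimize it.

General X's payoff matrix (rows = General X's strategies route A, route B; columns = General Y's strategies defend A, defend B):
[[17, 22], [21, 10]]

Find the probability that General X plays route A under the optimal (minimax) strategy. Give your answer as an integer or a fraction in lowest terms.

11/16

Row minima are 17 and 10, so General X's maximin is 17; column maxima are 21 and 22, so General Y's minimax is 21. These differ, so the equilibrium is in mixed strategies.
Let General X play route A with probability p. General Y is indifferent when 17p + 21(1−p) = 22p + 10(1−p), giving p = 11/16.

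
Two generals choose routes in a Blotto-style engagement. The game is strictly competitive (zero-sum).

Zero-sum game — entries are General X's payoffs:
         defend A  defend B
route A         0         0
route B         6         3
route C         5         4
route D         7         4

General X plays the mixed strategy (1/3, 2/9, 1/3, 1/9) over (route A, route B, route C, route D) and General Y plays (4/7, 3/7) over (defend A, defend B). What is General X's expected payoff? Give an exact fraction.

Against (4/7, 3/7), each row's expected payoff is route A: 0; route B: 33/7; route C: 32/7; route D: 40/7.
Taking the (1/3, 2/9, 1/3, 1/9)-weighted average: (1/3)·(0) + (2/9)·(33/7) + (1/3)·(32/7) + (1/9)·(40/7) = 202/63.

202/63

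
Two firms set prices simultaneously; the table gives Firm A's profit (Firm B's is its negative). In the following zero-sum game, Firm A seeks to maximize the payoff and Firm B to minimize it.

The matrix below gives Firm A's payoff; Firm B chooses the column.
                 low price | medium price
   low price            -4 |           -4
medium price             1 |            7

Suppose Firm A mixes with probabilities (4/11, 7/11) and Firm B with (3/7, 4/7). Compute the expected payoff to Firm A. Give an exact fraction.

15/11

Against (3/7, 4/7), each row's expected payoff is low price: -4; medium price: 31/7.
Taking the (4/11, 7/11)-weighted average: (4/11)·(-4) + (7/11)·(31/7) = 15/11.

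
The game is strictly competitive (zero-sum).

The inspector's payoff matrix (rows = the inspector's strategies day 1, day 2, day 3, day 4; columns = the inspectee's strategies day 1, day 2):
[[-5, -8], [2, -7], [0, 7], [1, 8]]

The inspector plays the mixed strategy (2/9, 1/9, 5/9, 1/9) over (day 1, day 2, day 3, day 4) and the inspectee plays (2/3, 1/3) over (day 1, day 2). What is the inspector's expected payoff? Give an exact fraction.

Against (2/3, 1/3), each row's expected payoff is day 1: -6; day 2: -1; day 3: 7/3; day 4: 10/3.
Taking the (2/9, 1/9, 5/9, 1/9)-weighted average: (2/9)·(-6) + (1/9)·(-1) + (5/9)·(7/3) + (1/9)·(10/3) = 2/9.

2/9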